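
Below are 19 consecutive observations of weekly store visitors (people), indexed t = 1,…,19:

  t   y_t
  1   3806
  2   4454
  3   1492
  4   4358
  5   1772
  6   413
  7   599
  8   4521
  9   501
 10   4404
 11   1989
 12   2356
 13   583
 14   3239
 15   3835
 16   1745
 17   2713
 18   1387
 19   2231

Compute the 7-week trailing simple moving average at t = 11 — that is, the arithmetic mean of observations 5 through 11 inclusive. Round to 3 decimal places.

2028.429

Sum of periods 5–11: 1772 + 413 + 599 + 4521 + 501 + 4404 + 1989 = 14199
Divide by 7: 14199 / 7 = 2028.429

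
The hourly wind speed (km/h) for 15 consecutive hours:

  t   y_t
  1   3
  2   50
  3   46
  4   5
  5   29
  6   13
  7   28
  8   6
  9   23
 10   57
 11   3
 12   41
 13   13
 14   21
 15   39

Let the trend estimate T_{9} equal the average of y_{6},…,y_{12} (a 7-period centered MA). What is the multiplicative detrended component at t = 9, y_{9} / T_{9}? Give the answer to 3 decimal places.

0.942

Trend T_9 = (13 + 28 + 6 + 23 + 57 + 3 + 41) / 7 = 171/7 = 24.42857
Ratio to trend: 23 / 24.42857 = 0.942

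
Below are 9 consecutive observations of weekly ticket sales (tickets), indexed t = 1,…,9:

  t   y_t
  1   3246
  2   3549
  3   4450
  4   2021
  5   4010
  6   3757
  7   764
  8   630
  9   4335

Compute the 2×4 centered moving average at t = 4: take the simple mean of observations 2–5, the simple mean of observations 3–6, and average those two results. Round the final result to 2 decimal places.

3533.50

Sum over 2–5: 3549 + 4450 + 2021 + 4010 = 14030
Sum over 3–6: 4450 + 2021 + 4010 + 3757 = 14238
CMA at t=4 = (14030 + 14238) / (2·4) = 28268 / 8 = 3533.50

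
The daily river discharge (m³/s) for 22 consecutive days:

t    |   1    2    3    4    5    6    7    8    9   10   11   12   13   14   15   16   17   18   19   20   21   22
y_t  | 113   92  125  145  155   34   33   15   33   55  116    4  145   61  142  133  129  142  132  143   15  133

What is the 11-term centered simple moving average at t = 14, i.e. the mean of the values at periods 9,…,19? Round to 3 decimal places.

Sum of periods 9–19: 33 + 55 + 116 + 4 + 145 + 61 + 142 + 133 + 129 + 142 + 132 = 1092
Divide by 11: 1092 / 11 = 99.273

99.273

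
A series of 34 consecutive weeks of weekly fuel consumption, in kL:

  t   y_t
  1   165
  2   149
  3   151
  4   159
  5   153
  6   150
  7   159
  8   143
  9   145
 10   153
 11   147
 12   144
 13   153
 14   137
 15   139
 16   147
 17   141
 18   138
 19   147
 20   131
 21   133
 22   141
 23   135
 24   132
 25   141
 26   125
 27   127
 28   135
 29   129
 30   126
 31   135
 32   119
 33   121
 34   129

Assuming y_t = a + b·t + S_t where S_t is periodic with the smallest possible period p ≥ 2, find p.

First differences y_{t+1} − y_t: -16, 2, 8, -6, -3, 9, -16, 2, 8, -6, -3, 9, -16, 2, …
The difference pattern repeats every 6 terms and not for any smaller step, so p = 6.

6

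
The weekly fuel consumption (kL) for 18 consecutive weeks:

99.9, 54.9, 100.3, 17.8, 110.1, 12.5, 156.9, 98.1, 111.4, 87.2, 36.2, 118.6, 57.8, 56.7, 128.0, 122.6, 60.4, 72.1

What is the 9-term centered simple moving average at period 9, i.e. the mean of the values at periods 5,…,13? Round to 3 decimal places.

87.644

Sum of periods 5–13: 110.1 + 12.5 + 156.9 + 98.1 + 111.4 + 87.2 + 36.2 + 118.6 + 57.8 = 788.8
Divide by 9: 788.8 / 9 = 87.644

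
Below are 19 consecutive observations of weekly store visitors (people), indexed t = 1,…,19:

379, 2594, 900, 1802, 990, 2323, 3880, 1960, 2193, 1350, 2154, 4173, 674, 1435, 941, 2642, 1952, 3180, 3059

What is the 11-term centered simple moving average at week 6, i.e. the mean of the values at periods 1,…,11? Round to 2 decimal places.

Sum of periods 1–11: 379 + 2594 + 900 + 1802 + 990 + 2323 + 3880 + 1960 + 2193 + 1350 + 2154 = 20525
Divide by 11: 20525 / 11 = 1865.91

1865.91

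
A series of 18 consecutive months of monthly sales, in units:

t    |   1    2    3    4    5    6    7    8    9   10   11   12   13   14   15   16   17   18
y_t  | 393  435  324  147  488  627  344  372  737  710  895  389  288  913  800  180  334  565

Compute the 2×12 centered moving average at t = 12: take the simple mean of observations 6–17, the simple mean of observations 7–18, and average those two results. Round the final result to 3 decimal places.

546.500

Sum over 6–17: 627 + 344 + 372 + 737 + 710 + 895 + 389 + 288 + 913 + 800 + 180 + 334 = 6589
Sum over 7–18: 344 + 372 + 737 + 710 + 895 + 389 + 288 + 913 + 800 + 180 + 334 + 565 = 6527
CMA at t=12 = (6589 + 6527) / (2·12) = 13116 / 24 = 546.500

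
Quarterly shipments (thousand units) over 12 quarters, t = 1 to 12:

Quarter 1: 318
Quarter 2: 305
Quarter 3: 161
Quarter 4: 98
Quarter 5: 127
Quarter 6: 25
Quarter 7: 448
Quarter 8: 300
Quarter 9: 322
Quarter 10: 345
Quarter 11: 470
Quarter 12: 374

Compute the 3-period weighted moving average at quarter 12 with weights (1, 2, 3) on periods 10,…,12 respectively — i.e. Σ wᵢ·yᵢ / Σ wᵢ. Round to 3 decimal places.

Weighted sum: 1·345 + 2·470 + 3·374 = 345 + 940 + 1122 = 2407
Weight total: 1 + 2 + 3 = 6
WMA = 2407 / 6 = 401.167

401.167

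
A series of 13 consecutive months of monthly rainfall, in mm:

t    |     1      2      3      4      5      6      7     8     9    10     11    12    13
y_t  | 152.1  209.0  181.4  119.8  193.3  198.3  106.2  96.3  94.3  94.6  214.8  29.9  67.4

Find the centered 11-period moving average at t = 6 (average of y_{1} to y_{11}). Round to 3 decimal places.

150.918

Sum of periods 1–11: 152.1 + 209.0 + 181.4 + 119.8 + 193.3 + 198.3 + 106.2 + 96.3 + 94.3 + 94.6 + 214.8 = 1660.1
Divide by 11: 1660.1 / 11 = 150.918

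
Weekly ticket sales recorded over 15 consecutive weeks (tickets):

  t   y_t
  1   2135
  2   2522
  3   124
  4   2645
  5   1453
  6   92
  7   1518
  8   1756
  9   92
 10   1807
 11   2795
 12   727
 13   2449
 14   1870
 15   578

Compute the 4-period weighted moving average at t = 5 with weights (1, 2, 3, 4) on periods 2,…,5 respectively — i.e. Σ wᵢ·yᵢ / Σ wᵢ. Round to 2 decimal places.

Weighted sum: 1·2522 + 2·124 + 3·2645 + 4·1453 = 2522 + 248 + 7935 + 5812 = 16517
Weight total: 1 + 2 + 3 + 4 = 10
WMA = 16517 / 10 = 1651.70

1651.70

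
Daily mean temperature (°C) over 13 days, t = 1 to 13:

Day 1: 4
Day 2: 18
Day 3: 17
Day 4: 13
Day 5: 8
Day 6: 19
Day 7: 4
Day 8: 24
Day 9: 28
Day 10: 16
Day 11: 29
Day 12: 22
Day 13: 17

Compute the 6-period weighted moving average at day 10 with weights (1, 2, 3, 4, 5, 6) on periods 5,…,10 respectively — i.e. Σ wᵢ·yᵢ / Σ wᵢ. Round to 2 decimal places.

Weighted sum: 1·8 + 2·19 + 3·4 + 4·24 + 5·28 + 6·16 = 8 + 38 + 12 + 96 + 140 + 96 = 390
Weight total: 1 + 2 + 3 + 4 + 5 + 6 = 21
WMA = 390 / 21 = 18.57

18.57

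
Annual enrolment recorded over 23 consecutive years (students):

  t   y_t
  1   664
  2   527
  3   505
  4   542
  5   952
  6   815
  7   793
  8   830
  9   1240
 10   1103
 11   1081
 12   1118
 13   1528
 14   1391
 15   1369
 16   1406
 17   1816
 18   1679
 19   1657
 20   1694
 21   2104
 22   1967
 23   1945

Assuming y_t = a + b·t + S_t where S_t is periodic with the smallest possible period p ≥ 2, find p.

4

First differences y_{t+1} − y_t: -137, -22, 37, 410, -137, -22, 37, 410, -137, -22, …
The difference pattern repeats every 4 terms and not for any smaller step, so p = 4.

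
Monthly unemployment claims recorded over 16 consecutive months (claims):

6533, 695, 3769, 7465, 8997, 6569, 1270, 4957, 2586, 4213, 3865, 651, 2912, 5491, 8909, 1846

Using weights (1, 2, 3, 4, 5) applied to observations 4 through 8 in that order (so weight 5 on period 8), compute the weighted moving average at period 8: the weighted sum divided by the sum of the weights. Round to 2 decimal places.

Weighted sum: 1·7465 + 2·8997 + 3·6569 + 4·1270 + 5·4957 = 7465 + 17994 + 19707 + 5080 + 24785 = 75031
Weight total: 1 + 2 + 3 + 4 + 5 = 15
WMA = 75031 / 15 = 5002.07

5002.07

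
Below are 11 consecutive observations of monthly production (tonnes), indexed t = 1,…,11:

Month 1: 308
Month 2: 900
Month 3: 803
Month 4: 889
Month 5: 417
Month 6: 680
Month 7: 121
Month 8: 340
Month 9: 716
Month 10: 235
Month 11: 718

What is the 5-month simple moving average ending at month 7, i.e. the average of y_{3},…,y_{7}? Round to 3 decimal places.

582.000

Sum of periods 3–7: 803 + 889 + 417 + 680 + 121 = 2910
Divide by 5: 2910 / 5 = 582.000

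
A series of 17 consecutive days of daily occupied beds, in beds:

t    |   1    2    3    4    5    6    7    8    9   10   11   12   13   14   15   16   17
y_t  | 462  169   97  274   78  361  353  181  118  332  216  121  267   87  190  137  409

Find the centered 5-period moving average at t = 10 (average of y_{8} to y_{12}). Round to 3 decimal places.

Sum of periods 8–12: 181 + 118 + 332 + 216 + 121 = 968
Divide by 5: 968 / 5 = 193.600

193.600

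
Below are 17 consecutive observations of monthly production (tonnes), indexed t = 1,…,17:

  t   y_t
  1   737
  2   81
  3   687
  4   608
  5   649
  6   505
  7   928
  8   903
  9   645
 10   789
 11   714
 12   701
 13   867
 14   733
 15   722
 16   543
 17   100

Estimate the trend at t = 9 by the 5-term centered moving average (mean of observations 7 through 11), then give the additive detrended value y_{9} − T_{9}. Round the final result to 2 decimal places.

Trend T_9 = (928 + 903 + 645 + 789 + 714) / 5 = 3979/5 = 795.8000
Detrended value: 645 − 795.8000 = -150.80

-150.80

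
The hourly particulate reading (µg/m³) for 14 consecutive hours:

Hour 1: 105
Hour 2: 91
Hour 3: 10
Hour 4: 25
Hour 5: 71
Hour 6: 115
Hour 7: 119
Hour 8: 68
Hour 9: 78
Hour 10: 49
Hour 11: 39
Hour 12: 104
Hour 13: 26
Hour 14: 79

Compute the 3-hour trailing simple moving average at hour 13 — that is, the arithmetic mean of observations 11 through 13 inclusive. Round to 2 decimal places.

56.33

Sum of periods 11–13: 39 + 104 + 26 = 169
Divide by 3: 169 / 3 = 56.33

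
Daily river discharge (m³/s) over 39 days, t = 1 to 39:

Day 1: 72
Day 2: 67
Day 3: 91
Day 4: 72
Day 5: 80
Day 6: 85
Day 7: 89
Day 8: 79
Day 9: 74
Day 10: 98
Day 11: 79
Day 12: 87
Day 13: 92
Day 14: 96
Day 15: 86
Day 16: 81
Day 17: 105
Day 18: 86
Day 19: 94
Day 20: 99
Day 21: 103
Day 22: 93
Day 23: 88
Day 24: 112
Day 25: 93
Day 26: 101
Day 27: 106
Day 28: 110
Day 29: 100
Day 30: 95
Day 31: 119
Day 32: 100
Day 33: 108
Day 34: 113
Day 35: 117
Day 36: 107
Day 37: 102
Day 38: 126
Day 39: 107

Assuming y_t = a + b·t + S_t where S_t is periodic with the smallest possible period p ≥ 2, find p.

7

First differences y_{t+1} − y_t: -5, 24, -19, 8, 5, 4, -10, -5, 24, -19, 8, 5, 4, -10, -5, 24, …
The difference pattern repeats every 7 terms and not for any smaller step, so p = 7.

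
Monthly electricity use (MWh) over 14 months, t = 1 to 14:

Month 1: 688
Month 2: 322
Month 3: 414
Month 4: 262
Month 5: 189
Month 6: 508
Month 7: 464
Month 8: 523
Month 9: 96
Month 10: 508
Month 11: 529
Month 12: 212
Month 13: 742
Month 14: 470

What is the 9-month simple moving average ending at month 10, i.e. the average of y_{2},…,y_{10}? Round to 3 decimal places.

365.111

Sum of periods 2–10: 322 + 414 + 262 + 189 + 508 + 464 + 523 + 96 + 508 = 3286
Divide by 9: 3286 / 9 = 365.111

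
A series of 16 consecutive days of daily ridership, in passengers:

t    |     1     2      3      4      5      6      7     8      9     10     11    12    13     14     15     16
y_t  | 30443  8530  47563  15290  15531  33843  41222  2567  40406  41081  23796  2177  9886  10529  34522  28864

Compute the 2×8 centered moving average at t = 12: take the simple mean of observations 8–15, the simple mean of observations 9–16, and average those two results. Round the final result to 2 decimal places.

22264.06

Sum over 8–15: 2567 + 40406 + 41081 + 23796 + 2177 + 9886 + 10529 + 34522 = 164964
Sum over 9–16: 40406 + 41081 + 23796 + 2177 + 9886 + 10529 + 34522 + 28864 = 191261
CMA at t=12 = (164964 + 191261) / (2·8) = 356225 / 16 = 22264.06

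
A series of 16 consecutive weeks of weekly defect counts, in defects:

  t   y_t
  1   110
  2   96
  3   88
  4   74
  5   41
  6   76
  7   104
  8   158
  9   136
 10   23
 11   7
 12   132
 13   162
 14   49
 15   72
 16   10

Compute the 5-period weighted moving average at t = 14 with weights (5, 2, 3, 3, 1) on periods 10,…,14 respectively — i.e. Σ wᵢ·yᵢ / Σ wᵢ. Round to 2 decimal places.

Weighted sum: 5·23 + 2·7 + 3·132 + 3·162 + 1·49 = 115 + 14 + 396 + 486 + 49 = 1060
Weight total: 5 + 2 + 3 + 3 + 1 = 14
WMA = 1060 / 14 = 75.71

75.71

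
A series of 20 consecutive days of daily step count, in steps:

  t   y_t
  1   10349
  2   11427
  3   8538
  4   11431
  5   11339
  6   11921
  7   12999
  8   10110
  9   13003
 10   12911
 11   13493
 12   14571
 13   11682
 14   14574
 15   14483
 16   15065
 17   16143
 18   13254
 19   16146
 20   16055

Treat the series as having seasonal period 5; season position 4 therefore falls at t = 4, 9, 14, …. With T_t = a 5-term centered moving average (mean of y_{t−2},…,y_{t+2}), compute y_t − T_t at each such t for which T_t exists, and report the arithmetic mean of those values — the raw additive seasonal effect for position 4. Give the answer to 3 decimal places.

Season position 4 occurs at t = 4, 9, 14 (where T_t is defined).
t=4: T_4 = 10931.20000; y_4 − T_4 = 11431 − 10931.20000 = 499.80000
t=9: T_9 = 12503.20000; y_9 − T_9 = 13003 − 12503.20000 = 499.80000
t=14: T_14 = 14075.00000; y_14 − T_14 = 14574 − 14075.00000 = 499.00000
Mean deviation: (499.80000 + 499.80000 + 499.00000) / 3 = 499.533

499.533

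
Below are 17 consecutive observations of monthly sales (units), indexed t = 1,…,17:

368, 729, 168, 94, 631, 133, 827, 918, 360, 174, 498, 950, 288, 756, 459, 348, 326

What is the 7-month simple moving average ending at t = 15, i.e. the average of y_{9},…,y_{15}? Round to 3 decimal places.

Sum of periods 9–15: 360 + 174 + 498 + 950 + 288 + 756 + 459 = 3485
Divide by 7: 3485 / 7 = 497.857

497.857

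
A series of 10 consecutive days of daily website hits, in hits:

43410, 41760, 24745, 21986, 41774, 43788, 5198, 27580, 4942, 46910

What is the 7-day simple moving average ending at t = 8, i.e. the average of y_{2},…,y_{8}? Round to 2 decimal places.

29547.29

Sum of periods 2–8: 41760 + 24745 + 21986 + 41774 + 43788 + 5198 + 27580 = 206831
Divide by 7: 206831 / 7 = 29547.29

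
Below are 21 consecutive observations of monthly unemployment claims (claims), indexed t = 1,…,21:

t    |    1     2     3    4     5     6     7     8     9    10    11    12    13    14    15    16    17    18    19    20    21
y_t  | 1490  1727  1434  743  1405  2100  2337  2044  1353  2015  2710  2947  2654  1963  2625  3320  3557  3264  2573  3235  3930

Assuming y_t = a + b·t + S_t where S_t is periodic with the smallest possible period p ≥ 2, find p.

5

First differences y_{t+1} − y_t: 237, -293, -691, 662, 695, 237, -293, -691, 662, 695, 237, -293, …
The difference pattern repeats every 5 terms and not for any smaller step, so p = 5.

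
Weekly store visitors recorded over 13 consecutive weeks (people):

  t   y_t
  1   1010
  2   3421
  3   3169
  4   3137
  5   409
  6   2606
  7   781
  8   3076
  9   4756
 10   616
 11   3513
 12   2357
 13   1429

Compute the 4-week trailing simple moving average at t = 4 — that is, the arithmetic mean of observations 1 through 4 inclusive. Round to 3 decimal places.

2684.250

Sum of periods 1–4: 1010 + 3421 + 3169 + 3137 = 10737
Divide by 4: 10737 / 4 = 2684.250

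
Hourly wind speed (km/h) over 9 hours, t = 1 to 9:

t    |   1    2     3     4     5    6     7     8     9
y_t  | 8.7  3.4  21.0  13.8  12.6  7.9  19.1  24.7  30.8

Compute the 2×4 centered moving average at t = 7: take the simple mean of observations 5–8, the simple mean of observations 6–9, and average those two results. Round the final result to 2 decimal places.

18.35

Sum over 5–8: 12.6 + 7.9 + 19.1 + 24.7 = 64.3
Sum over 6–9: 7.9 + 19.1 + 24.7 + 30.8 = 82.5
CMA at t=7 = (64.3 + 82.5) / (2·4) = 146.8 / 8 = 18.35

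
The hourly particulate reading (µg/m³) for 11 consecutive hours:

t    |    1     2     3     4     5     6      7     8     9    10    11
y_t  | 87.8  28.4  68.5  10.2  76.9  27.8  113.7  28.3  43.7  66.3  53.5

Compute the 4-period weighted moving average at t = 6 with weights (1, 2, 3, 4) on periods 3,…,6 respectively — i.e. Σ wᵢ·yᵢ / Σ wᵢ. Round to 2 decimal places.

Weighted sum: 1·68.5 + 2·10.2 + 3·76.9 + 4·27.8 = 68.5 + 20.4 + 230.7 + 111.2 = 430.8
Weight total: 1 + 2 + 3 + 4 = 10
WMA = 430.8 / 10 = 43.08

43.08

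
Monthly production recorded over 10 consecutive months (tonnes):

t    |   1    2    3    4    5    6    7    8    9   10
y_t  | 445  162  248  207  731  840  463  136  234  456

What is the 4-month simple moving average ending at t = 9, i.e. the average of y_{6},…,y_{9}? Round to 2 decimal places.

418.25

Sum of periods 6–9: 840 + 463 + 136 + 234 = 1673
Divide by 4: 1673 / 4 = 418.25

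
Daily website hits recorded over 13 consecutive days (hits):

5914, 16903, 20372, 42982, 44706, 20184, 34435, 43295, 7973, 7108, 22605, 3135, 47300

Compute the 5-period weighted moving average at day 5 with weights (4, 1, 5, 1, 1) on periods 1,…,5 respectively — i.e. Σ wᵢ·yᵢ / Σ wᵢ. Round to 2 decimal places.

19175.58

Weighted sum: 4·5914 + 1·16903 + 5·20372 + 1·42982 + 1·44706 = 23656 + 16903 + 101860 + 42982 + 44706 = 230107
Weight total: 4 + 1 + 5 + 1 + 1 = 12
WMA = 230107 / 12 = 19175.58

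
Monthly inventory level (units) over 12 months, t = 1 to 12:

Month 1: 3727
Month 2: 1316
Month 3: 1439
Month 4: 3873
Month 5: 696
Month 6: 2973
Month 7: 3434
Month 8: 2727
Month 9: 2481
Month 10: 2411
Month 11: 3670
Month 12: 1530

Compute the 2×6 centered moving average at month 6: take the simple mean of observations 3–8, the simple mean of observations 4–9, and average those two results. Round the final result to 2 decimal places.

2610.50

Sum over 3–8: 1439 + 3873 + 696 + 2973 + 3434 + 2727 = 15142
Sum over 4–9: 3873 + 696 + 2973 + 3434 + 2727 + 2481 = 16184
CMA at t=6 = (15142 + 16184) / (2·6) = 31326 / 12 = 2610.50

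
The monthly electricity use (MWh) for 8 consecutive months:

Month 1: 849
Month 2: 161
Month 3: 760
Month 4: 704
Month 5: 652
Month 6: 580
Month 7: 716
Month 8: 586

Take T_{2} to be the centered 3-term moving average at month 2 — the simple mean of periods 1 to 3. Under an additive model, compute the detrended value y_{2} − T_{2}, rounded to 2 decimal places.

Trend T_2 = (849 + 161 + 760) / 3 = 1770/3 = 590.0000
Detrended value: 161 − 590.0000 = -429.00

-429.00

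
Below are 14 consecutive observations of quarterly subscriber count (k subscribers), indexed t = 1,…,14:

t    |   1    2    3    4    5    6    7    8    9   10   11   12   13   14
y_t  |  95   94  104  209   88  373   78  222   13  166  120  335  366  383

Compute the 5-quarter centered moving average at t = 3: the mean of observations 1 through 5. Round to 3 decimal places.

Sum of periods 1–5: 95 + 94 + 104 + 209 + 88 = 590
Divide by 5: 590 / 5 = 118.000

118.000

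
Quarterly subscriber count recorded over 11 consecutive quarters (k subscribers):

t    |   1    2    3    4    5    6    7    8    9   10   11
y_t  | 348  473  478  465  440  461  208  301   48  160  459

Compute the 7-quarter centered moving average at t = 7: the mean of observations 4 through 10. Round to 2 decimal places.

Sum of periods 4–10: 465 + 440 + 461 + 208 + 301 + 48 + 160 = 2083
Divide by 7: 2083 / 7 = 297.57

297.57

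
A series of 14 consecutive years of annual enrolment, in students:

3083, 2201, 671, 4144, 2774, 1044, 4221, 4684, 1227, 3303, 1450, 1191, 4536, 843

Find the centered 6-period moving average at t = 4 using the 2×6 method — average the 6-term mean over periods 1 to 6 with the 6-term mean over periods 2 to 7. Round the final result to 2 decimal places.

Sum over 1–6: 3083 + 2201 + 671 + 4144 + 2774 + 1044 = 13917
Sum over 2–7: 2201 + 671 + 4144 + 2774 + 1044 + 4221 = 15055
CMA at t=4 = (13917 + 15055) / (2·6) = 28972 / 12 = 2414.33

2414.33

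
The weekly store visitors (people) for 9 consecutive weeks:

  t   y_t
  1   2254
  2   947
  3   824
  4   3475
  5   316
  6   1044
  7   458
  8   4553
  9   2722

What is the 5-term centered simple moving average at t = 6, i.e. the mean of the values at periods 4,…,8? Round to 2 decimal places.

1969.20

Sum of periods 4–8: 3475 + 316 + 1044 + 458 + 4553 = 9846
Divide by 5: 9846 / 5 = 1969.20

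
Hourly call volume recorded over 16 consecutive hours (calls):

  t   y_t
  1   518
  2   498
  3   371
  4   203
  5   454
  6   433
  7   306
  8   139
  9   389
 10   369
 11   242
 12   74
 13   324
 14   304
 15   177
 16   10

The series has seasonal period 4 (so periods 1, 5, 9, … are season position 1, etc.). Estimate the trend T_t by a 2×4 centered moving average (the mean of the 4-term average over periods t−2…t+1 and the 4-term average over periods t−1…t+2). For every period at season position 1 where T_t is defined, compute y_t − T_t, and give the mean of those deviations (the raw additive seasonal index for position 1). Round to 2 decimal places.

Season position 1 occurs at t = 5, 9, 13 (where T_t is defined).
t=5: T_5 = 357.1250; y_5 − T_5 = 454 − 357.1250 = 96.8750
t=9: T_9 = 292.7500; y_9 − T_9 = 389 − 292.7500 = 96.2500
t=13: T_13 = 227.8750; y_13 − T_13 = 324 − 227.8750 = 96.1250
Mean deviation: (96.8750 + 96.2500 + 96.1250) / 3 = 96.42

96.42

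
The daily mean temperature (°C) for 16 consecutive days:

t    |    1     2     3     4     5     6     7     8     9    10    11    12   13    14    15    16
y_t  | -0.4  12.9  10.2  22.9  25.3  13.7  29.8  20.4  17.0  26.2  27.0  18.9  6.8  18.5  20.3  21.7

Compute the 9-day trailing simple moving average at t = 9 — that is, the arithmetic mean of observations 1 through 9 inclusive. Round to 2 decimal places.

Sum of periods 1–9: (-0.4) + 12.9 + 10.2 + 22.9 + 25.3 + 13.7 + 29.8 + 20.4 + 17.0 = 151.8
Divide by 9: 151.8 / 9 = 16.87

16.87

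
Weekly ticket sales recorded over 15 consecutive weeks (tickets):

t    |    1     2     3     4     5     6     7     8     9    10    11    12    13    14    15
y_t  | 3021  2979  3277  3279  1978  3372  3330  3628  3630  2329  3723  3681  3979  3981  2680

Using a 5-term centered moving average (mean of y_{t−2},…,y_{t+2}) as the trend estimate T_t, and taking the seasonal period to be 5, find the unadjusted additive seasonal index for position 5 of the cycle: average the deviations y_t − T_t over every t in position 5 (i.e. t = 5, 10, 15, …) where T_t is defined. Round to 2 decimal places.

-1069.20

Season position 5 occurs at t = 5, 10 (where T_t is defined).
t=5: T_5 = 3047.2000; y_5 − T_5 = 1978 − 3047.2000 = -1069.2000
t=10: T_10 = 3398.2000; y_10 − T_10 = 2329 − 3398.2000 = -1069.2000
Mean deviation: (-1069.2000 + -1069.2000) / 2 = -1069.20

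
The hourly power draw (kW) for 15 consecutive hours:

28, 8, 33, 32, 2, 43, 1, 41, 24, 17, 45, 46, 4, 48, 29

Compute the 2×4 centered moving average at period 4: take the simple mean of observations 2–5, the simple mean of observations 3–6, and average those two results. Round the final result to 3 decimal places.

23.125

Sum over 2–5: 8 + 33 + 32 + 2 = 75
Sum over 3–6: 33 + 32 + 2 + 43 = 110
CMA at t=4 = (75 + 110) / (2·4) = 185 / 8 = 23.125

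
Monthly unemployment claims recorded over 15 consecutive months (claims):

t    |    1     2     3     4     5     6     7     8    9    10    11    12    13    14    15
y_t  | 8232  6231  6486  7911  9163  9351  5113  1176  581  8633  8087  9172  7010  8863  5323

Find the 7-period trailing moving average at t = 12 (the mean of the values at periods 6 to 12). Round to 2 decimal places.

6016.14

Sum of periods 6–12: 9351 + 5113 + 1176 + 581 + 8633 + 8087 + 9172 = 42113
Divide by 7: 42113 / 7 = 6016.14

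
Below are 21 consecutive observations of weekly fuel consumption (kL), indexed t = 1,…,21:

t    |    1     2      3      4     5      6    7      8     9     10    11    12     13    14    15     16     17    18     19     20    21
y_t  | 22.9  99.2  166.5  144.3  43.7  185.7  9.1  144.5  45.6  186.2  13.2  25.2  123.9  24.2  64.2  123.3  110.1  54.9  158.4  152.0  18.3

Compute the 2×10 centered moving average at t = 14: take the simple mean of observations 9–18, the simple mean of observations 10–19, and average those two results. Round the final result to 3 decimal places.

82.720

Sum over 9–18: 45.6 + 186.2 + 13.2 + 25.2 + 123.9 + 24.2 + 64.2 + 123.3 + 110.1 + 54.9 = 770.8
Sum over 10–19: 186.2 + 13.2 + 25.2 + 123.9 + 24.2 + 64.2 + 123.3 + 110.1 + 54.9 + 158.4 = 883.6
CMA at t=14 = (770.8 + 883.6) / (2·10) = 1654.4 / 20 = 82.720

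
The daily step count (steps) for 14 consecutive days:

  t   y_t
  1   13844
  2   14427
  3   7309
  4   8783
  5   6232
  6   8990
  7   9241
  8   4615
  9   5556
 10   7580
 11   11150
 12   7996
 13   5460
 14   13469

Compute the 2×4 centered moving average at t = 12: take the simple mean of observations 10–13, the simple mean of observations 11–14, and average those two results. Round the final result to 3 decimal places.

Sum over 10–13: 7580 + 11150 + 7996 + 5460 = 32186
Sum over 11–14: 11150 + 7996 + 5460 + 13469 = 38075
CMA at t=12 = (32186 + 38075) / (2·4) = 70261 / 8 = 8782.625

8782.625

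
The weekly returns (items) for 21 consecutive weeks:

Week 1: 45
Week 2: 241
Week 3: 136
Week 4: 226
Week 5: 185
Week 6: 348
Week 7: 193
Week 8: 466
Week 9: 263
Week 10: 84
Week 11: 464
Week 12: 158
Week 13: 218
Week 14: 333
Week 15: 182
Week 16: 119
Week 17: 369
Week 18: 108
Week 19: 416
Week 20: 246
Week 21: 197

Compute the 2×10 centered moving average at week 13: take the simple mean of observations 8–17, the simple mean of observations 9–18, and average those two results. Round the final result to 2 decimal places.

Sum over 8–17: 466 + 263 + 84 + 464 + 158 + 218 + 333 + 182 + 119 + 369 = 2656
Sum over 9–18: 263 + 84 + 464 + 158 + 218 + 333 + 182 + 119 + 369 + 108 = 2298
CMA at t=13 = (2656 + 2298) / (2·10) = 4954 / 20 = 247.70

247.70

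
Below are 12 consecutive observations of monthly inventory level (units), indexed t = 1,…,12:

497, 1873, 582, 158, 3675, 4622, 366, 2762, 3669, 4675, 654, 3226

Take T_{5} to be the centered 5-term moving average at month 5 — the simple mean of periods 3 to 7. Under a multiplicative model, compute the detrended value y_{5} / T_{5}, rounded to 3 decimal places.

Trend T_5 = (582 + 158 + 3675 + 4622 + 366) / 5 = 9403/5 = 1880.60000
Ratio to trend: 3675 / 1880.60000 = 1.954

1.954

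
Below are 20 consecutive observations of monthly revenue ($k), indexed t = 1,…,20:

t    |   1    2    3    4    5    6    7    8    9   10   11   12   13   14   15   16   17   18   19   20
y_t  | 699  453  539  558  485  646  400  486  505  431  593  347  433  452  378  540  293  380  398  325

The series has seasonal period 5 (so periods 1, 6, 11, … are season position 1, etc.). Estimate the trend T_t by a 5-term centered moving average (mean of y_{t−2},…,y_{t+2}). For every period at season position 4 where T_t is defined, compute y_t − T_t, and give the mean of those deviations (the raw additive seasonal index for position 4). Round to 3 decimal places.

Season position 4 occurs at t = 4, 9, 14 (where T_t is defined).
t=4: T_4 = 536.20000; y_4 − T_4 = 558 − 536.20000 = 21.80000
t=9: T_9 = 483.00000; y_9 − T_9 = 505 − 483.00000 = 22.00000
t=14: T_14 = 430.00000; y_14 − T_14 = 452 − 430.00000 = 22.00000
Mean deviation: (21.80000 + 22.00000 + 22.00000) / 3 = 21.933

21.933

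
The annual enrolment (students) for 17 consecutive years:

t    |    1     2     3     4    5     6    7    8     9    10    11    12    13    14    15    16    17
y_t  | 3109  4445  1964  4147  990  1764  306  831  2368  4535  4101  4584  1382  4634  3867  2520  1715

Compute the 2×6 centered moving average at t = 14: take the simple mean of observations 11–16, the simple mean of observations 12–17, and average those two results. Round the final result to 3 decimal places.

3315.833

Sum over 11–16: 4101 + 4584 + 1382 + 4634 + 3867 + 2520 = 21088
Sum over 12–17: 4584 + 1382 + 4634 + 3867 + 2520 + 1715 = 18702
CMA at t=14 = (21088 + 18702) / (2·6) = 39790 / 12 = 3315.833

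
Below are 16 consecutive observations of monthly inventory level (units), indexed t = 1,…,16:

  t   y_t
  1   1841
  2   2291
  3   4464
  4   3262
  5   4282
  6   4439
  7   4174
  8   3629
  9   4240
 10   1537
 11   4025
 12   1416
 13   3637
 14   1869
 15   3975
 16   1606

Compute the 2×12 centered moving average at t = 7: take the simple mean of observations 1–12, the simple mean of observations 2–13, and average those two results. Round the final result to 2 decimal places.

3374.83

Sum over 1–12: 1841 + 2291 + 4464 + 3262 + 4282 + 4439 + 4174 + 3629 + 4240 + 1537 + 4025 + 1416 = 39600
Sum over 2–13: 2291 + 4464 + 3262 + 4282 + 4439 + 4174 + 3629 + 4240 + 1537 + 4025 + 1416 + 3637 = 41396
CMA at t=7 = (39600 + 41396) / (2·12) = 80996 / 24 = 3374.83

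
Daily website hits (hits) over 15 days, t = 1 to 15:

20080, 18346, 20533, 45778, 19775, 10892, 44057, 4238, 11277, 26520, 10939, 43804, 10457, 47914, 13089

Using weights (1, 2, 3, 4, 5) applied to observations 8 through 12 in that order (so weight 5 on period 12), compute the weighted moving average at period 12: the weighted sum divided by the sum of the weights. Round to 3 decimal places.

24608.533

Weighted sum: 1·4238 + 2·11277 + 3·26520 + 4·10939 + 5·43804 = 4238 + 22554 + 79560 + 43756 + 219020 = 369128
Weight total: 1 + 2 + 3 + 4 + 5 = 15
WMA = 369128 / 15 = 24608.533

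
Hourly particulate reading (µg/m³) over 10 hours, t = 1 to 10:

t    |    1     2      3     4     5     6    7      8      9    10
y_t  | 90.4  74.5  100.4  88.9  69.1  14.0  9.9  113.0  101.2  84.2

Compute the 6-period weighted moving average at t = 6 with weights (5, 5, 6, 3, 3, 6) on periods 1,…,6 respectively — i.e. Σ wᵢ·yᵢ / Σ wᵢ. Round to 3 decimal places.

70.889

Weighted sum: 5·90.4 + 5·74.5 + 6·100.4 + 3·88.9 + 3·69.1 + 6·14.0 = 452.0 + 372.5 + 602.4 + 266.7 + 207.3 + 84.0 = 1984.9
Weight total: 5 + 5 + 6 + 3 + 3 + 6 = 28
WMA = 1984.9 / 28 = 70.889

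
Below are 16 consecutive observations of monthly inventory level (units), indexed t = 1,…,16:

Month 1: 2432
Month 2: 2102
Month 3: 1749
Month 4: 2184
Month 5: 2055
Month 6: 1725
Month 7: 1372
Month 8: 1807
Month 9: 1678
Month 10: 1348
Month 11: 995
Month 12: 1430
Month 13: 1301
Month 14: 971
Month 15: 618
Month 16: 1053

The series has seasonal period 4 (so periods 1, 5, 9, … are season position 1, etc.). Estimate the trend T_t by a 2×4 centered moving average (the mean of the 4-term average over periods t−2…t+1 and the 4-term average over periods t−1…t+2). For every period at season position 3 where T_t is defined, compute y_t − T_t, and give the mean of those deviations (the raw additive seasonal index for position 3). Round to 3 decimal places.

-320.625

Season position 3 occurs at t = 3, 7, 11 (where T_t is defined).
t=3: T_3 = 2069.62500; y_3 − T_3 = 1749 − 2069.62500 = -320.62500
t=7: T_7 = 1692.62500; y_7 − T_7 = 1372 − 1692.62500 = -320.62500
t=11: T_11 = 1315.62500; y_11 − T_11 = 995 − 1315.62500 = -320.62500
Mean deviation: (-320.62500 + -320.62500 + -320.62500) / 3 = -320.625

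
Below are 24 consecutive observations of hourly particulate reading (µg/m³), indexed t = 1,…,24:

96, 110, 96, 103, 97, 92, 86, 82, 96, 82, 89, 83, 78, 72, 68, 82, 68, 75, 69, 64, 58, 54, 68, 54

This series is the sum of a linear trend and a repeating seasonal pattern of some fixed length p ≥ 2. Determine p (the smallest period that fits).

First differences y_{t+1} − y_t: 14, -14, 7, -6, -5, -6, -4, 14, -14, 7, -6, -5, -6, -4, 14, -14, …
The difference pattern repeats every 7 terms and not for any smaller step, so p = 7.

7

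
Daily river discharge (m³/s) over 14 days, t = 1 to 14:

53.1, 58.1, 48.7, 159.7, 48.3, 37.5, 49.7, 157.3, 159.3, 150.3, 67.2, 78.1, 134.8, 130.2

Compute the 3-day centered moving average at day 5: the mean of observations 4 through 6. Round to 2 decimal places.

81.83

Sum of periods 4–6: 159.7 + 48.3 + 37.5 = 245.5
Divide by 3: 245.5 / 3 = 81.83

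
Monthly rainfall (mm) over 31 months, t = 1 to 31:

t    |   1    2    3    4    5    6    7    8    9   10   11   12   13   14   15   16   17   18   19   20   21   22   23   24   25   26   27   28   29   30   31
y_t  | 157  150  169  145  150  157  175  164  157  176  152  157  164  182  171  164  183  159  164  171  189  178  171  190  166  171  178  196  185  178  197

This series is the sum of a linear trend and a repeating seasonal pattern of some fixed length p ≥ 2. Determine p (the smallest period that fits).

7

First differences y_{t+1} − y_t: -7, 19, -24, 5, 7, 18, -11, -7, 19, -24, 5, 7, 18, -11, -7, 19, …
The difference pattern repeats every 7 terms and not for any smaller step, so p = 7.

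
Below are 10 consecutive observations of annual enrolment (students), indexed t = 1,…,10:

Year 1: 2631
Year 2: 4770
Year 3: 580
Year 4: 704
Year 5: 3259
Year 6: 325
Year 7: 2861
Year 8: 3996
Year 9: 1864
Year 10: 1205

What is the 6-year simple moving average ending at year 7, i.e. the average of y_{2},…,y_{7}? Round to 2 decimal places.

Sum of periods 2–7: 4770 + 580 + 704 + 3259 + 325 + 2861 = 12499
Divide by 6: 12499 / 6 = 2083.17

2083.17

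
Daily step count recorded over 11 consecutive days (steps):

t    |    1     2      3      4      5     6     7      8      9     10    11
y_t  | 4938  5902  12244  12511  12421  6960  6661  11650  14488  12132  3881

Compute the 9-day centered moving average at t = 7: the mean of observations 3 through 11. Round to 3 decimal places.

Sum of periods 3–11: 12244 + 12511 + 12421 + 6960 + 6661 + 11650 + 14488 + 12132 + 3881 = 92948
Divide by 9: 92948 / 9 = 10327.556

10327.556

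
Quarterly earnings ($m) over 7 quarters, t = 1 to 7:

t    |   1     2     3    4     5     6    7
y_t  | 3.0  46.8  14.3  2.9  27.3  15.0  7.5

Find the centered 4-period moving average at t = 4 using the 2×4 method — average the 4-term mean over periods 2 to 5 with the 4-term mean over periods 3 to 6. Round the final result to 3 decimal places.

Sum over 2–5: 46.8 + 14.3 + 2.9 + 27.3 = 91.3
Sum over 3–6: 14.3 + 2.9 + 27.3 + 15.0 = 59.5
CMA at t=4 = (91.3 + 59.5) / (2·4) = 150.8 / 8 = 18.850

18.850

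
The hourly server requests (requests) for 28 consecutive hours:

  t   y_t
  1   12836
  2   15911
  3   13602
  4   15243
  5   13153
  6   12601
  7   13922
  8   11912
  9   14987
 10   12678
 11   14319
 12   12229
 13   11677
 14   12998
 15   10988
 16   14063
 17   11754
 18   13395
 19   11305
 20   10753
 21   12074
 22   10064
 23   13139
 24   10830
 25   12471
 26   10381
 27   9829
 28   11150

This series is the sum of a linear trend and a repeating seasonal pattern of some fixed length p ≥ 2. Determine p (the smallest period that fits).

First differences y_{t+1} − y_t: 3075, -2309, 1641, -2090, -552, 1321, -2010, 3075, -2309, 1641, -2090, -552, 1321, -2010, 3075, -2309, …
The difference pattern repeats every 7 terms and not for any smaller step, so p = 7.

7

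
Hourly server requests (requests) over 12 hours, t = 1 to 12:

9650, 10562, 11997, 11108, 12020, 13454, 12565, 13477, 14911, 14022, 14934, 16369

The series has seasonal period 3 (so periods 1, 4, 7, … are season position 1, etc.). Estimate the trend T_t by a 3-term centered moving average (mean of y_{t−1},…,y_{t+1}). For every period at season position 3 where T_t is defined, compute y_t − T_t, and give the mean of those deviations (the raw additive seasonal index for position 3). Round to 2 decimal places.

774.44

Season position 3 occurs at t = 3, 6, 9 (where T_t is defined).
t=3: T_3 = 11222.3333; y_3 − T_3 = 11997 − 11222.3333 = 774.6667
t=6: T_6 = 12679.6667; y_6 − T_6 = 13454 − 12679.6667 = 774.3333
t=9: T_9 = 14136.6667; y_9 − T_9 = 14911 − 14136.6667 = 774.3333
Mean deviation: (774.6667 + 774.3333 + 774.3333) / 3 = 774.44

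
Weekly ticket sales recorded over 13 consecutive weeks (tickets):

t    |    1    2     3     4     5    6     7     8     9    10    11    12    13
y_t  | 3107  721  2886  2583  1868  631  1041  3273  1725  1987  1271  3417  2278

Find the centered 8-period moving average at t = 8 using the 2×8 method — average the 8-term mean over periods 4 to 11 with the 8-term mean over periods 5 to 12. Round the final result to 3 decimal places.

Sum over 4–11: 2583 + 1868 + 631 + 1041 + 3273 + 1725 + 1987 + 1271 = 14379
Sum over 5–12: 1868 + 631 + 1041 + 3273 + 1725 + 1987 + 1271 + 3417 = 15213
CMA at t=8 = (14379 + 15213) / (2·8) = 29592 / 16 = 1849.500

1849.500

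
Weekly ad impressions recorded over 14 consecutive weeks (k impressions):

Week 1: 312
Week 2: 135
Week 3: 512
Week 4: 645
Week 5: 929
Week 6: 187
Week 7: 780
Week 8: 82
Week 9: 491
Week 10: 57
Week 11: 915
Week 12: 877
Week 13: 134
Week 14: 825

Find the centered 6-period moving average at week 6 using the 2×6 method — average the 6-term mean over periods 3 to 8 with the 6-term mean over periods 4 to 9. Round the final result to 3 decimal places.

Sum over 3–8: 512 + 645 + 929 + 187 + 780 + 82 = 3135
Sum over 4–9: 645 + 929 + 187 + 780 + 82 + 491 = 3114
CMA at t=6 = (3135 + 3114) / (2·6) = 6249 / 12 = 520.750

520.750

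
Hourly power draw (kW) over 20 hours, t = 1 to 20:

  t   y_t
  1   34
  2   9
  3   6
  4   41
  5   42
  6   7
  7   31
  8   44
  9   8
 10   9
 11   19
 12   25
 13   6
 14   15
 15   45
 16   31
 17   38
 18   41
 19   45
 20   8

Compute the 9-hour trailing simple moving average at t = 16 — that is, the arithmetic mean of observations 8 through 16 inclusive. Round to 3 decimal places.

Sum of periods 8–16: 44 + 8 + 9 + 19 + 25 + 6 + 15 + 45 + 31 = 202
Divide by 9: 202 / 9 = 22.444

22.444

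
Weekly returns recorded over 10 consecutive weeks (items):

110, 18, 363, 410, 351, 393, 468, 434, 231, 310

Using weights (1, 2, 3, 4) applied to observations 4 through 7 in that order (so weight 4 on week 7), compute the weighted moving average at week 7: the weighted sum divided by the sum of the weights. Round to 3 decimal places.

416.300

Weighted sum: 1·410 + 2·351 + 3·393 + 4·468 = 410 + 702 + 1179 + 1872 = 4163
Weight total: 1 + 2 + 3 + 4 = 10
WMA = 4163 / 10 = 416.300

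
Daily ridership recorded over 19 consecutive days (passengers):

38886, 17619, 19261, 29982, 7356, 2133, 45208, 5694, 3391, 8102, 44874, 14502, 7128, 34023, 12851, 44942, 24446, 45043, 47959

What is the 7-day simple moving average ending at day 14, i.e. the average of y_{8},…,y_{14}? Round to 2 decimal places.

Sum of periods 8–14: 5694 + 3391 + 8102 + 44874 + 14502 + 7128 + 34023 = 117714
Divide by 7: 117714 / 7 = 16816.29

16816.29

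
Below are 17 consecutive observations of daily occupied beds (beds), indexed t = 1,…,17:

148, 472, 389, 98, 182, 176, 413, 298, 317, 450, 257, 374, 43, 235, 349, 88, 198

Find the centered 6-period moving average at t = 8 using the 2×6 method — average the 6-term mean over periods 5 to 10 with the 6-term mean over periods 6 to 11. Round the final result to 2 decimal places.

Sum over 5–10: 182 + 176 + 413 + 298 + 317 + 450 = 1836
Sum over 6–11: 176 + 413 + 298 + 317 + 450 + 257 = 1911
CMA at t=8 = (1836 + 1911) / (2·6) = 3747 / 12 = 312.25

312.25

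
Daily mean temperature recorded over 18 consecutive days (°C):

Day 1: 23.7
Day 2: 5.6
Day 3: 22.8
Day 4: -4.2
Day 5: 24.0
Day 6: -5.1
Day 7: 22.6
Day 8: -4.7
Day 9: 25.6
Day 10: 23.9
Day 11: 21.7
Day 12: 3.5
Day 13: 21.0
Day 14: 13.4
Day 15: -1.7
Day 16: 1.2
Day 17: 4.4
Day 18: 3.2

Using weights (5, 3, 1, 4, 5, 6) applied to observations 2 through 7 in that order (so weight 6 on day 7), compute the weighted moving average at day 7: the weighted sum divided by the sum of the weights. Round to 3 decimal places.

Weighted sum: 5·5.6 + 3·22.8 + 1·-4.2 + 4·24.0 + 5·-5.1 + 6·22.6 = 28.0 + 68.4 + -4.2 + 96.0 + -25.5 + 135.6 = 298.3
Weight total: 5 + 3 + 1 + 4 + 5 + 6 = 24
WMA = 298.3 / 24 = 12.429

12.429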